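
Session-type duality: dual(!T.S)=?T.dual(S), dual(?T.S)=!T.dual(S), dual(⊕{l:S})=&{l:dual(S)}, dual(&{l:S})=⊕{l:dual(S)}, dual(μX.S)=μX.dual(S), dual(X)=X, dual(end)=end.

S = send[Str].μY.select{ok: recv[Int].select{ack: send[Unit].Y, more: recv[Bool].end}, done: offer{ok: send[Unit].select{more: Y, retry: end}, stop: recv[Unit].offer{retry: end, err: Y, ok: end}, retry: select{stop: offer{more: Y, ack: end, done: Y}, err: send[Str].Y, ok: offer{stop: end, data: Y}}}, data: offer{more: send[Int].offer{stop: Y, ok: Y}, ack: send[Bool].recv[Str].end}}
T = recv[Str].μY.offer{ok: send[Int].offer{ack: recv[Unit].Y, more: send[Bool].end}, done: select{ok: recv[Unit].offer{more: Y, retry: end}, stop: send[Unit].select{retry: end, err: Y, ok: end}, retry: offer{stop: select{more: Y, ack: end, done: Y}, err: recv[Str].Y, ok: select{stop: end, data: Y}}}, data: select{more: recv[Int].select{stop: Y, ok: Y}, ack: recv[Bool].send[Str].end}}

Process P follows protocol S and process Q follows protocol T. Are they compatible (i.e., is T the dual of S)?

YES

send[Str] ‖ recv[Str]  ✓
  μY ‖ μY  ✓ (rec unchanged)
    select{ok,done,data} ‖ offer{ok,done,data}  ✓ label sets agree
      case ok:
        recv[Int] ‖ send[Int]  ✓
          select{ack,more} ‖ offer{ack,more}  ✓ label sets agree
            case ack:
              send[Unit] ‖ recv[Unit]  ✓
                Y ‖ Y  ✓
            case more:
              recv[Bool] ‖ send[Bool]  ✓
                end ‖ end  ✓
      case done:
        offer{ok,stop,retry} ‖ select{ok,stop,retry}  ✓ label sets agree
          case ok:
            send[Unit] ‖ recv[Unit]  ✓
              select{more,retry} ‖ offer{more,retry}  ✓ label sets agree
                case more:
                  Y ‖ Y  ✓
                case retry:
                  end ‖ end  ✓
          case stop:
            recv[Unit] ‖ send[Unit]  ✓
              offer{retry,err,ok} ‖ select{retry,err,ok}  ✓ label sets agree
                case retry:
                  end ‖ end  ✓
                case err:
                  Y ‖ Y  ✓
                case ok:
                  end ‖ end  ✓
          case retry:
            select{stop,err,ok} ‖ offer{stop,err,ok}  ✓ label sets agree
              case stop:
                offer{more,ack,done} ‖ select{more,ack,done}  ✓ label sets agree
                  case more:
                    Y ‖ Y  ✓
                  case ack:
                    end ‖ end  ✓
                  case done:
                    Y ‖ Y  ✓
              case err:
                send[Str] ‖ recv[Str]  ✓
                  Y ‖ Y  ✓
              case ok:
                offer{stop,data} ‖ select{stop,data}  ✓ label sets agree
                  case stop:
                    end ‖ end  ✓
                  case data:
                    Y ‖ Y  ✓
      case data:
        offer{more,ack} ‖ select{more,ack}  ✓ label sets agree
          case more:
            send[Int] ‖ recv[Int]  ✓
              offer{stop,ok} ‖ select{stop,ok}  ✓ label sets agree
                case stop:
                  Y ‖ Y  ✓
                case ok:
                  Y ‖ Y  ✓
          case ack:
            send[Bool] ‖ recv[Bool]  ✓
              recv[Str] ‖ send[Str]  ✓
                end ‖ end  ✓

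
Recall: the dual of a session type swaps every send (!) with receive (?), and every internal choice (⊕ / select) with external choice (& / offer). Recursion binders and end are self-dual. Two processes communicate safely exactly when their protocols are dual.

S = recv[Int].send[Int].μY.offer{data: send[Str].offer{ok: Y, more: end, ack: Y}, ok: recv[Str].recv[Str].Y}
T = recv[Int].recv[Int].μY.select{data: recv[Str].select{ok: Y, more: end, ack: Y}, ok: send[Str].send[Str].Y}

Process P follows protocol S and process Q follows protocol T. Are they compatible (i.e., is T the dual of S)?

recv[Int] vs recv[Int]  ✗ same direction on both sides — not dual

NO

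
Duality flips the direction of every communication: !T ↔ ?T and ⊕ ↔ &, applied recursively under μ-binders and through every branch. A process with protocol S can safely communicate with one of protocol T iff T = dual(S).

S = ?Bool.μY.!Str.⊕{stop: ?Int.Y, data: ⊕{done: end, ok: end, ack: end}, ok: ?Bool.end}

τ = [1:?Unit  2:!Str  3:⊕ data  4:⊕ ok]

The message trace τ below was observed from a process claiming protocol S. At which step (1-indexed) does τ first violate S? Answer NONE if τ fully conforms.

1

step 1: got ?Unit, protocol expects ?Bool  ✗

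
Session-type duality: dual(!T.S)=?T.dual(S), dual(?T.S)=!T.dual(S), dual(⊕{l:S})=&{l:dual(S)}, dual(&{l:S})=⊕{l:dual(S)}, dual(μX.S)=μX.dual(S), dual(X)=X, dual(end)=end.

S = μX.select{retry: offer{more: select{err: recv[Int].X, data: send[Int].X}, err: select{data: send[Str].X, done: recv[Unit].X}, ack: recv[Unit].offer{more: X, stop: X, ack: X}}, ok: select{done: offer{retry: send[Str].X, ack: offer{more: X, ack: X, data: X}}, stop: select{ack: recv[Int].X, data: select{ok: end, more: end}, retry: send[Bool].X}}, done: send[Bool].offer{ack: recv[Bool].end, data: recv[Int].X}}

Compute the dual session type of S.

μX.offer{retry: select{more: offer{err: send[Int].X, data: recv[Int].X}, err: offer{data: recv[Str].X, done: send[Unit].X}, ack: send[Unit].select{more: X, stop: X, ack: X}}, ok: offer{done: select{retry: recv[Str].X, ack: select{more: X, ack: X, data: X}}, stop: offer{ack: send[Int].X, data: offer{ok: end, more: end}, retry: recv[Bool].X}}, done: recv[Bool].select{ack: send[Bool].end, data: send[Int].X}}

μX ↦ μX  (binder kept)
  select{retry,ok,done} ↦ offer{retry,ok,done}  (⊕→&)
    [retry]
      offer{more,err,ack} ↦ select{more,err,ack}  (&→⊕)
        [more]
          select{err,data} ↦ offer{err,data}  (⊕→&)
            [err]
              recv[Int] ↦ send[Int]
                dual(X) = X
            [data]
              send[Int] ↦ recv[Int]
                dual(X) = X
        [err]
          select{data,done} ↦ offer{data,done}  (⊕→&)
            [data]
              send[Str] ↦ recv[Str]
                dual(X) = X
            [done]
              recv[Unit] ↦ send[Unit]
                dual(X) = X
        [ack]
          recv[Unit] ↦ send[Unit]
            offer{more,stop,ack} ↦ select{more,stop,ack}  (&→⊕)
              [more]
                dual(X) = X
              [stop]
                dual(X) = X
              [ack]
                dual(X) = X
    [ok]
      select{done,stop} ↦ offer{done,stop}  (⊕→&)
        [done]
          offer{retry,ack} ↦ select{retry,ack}  (&→⊕)
            [retry]
              send[Str] ↦ recv[Str]
                dual(X) = X
            [ack]
              offer{more,ack,data} ↦ select{more,ack,data}  (&→⊕)
                [more]
                  dual(X) = X
                [ack]
                  dual(X) = X
                [data]
                  dual(X) = X
        [stop]
          select{ack,data,retry} ↦ offer{ack,data,retry}  (⊕→&)
            [ack]
              recv[Int] ↦ send[Int]
                dual(X) = X
            [data]
              select{ok,more} ↦ offer{ok,more}  (⊕→&)
                [ok]
                  dual(end) = end
                [more]
                  dual(end) = end
            [retry]
              send[Bool] ↦ recv[Bool]
                dual(X) = X
    [done]
      send[Bool] ↦ recv[Bool]
        offer{ack,data} ↦ select{ack,data}  (&→⊕)
          [ack]
            recv[Bool] ↦ send[Bool]
              dual(end) = end
          [data]
            recv[Int] ↦ send[Int]
              dual(X) = X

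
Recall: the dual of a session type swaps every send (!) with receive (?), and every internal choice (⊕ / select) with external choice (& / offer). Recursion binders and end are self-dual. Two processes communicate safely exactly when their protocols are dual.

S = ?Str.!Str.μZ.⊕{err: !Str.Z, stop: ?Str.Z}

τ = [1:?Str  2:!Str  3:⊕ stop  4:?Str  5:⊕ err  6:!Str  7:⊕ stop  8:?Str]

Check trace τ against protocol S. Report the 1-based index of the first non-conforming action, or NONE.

NONE

@1 ?Str  match  state: !Str.μZ.…
@2 !Str  match  state: μZ.…
@3 ⊕ stop  match  state: ?Str.μZ.…
@4 ?Str  match  state: μZ.…
@5 ⊕ err  match  state: !Str.μZ.…
@6 !Str  match  state: μZ.…
@7 ⊕ stop  match  state: ?Str.μZ.…
@8 ?Str  match  state: μZ.…
τ conforms to S (length 8)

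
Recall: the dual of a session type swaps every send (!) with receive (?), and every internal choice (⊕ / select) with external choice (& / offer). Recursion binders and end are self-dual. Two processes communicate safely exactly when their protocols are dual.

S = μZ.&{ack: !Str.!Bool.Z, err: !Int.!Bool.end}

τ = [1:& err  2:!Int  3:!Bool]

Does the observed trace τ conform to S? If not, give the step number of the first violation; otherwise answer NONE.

step 1: & err  ok  state: !Int.!Bool.end
step 2: !Int  ok  state: !Bool.end
step 3: !Bool  ok  state: end
τ conforms to S (length 3)

NONE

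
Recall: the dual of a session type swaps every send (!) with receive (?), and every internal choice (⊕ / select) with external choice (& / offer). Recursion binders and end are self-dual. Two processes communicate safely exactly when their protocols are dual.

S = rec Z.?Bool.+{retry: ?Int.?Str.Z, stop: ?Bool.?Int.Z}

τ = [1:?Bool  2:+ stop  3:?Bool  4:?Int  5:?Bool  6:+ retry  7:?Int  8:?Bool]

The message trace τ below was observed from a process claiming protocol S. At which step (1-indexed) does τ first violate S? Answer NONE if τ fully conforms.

8

@1 ?Bool  ✓  now at +{retry: ?Int.?Str.rec Z.…, stop: ?Bool.?Int.rec Z.…}
@2 + stop  ✓  now at ?Bool.?Int.rec Z.…
@3 ?Bool  ✓  now at ?Int.rec Z.…
@4 ?Int  ✓  now at rec Z.…
@5 ?Bool  ✓  now at +{retry: ?Int.?Str.rec Z.…, stop: ?Bool.?Int.rec Z.…}
@6 + retry  ✓  now at ?Int.?Str.rec Z.…
@7 ?Int  ✓  now at ?Str.rec Z.…
@8 got ?Bool, protocol expects ?Str  ✗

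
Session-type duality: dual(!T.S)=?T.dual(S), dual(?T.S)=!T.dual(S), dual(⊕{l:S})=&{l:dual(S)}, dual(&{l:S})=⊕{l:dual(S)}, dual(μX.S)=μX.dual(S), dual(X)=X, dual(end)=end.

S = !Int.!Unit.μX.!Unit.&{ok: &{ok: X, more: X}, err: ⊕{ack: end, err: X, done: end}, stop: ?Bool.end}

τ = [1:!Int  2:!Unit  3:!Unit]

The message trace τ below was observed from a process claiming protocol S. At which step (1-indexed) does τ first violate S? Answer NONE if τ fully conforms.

[1] !Int  ✓  residual = !Unit.μX.…
[2] !Unit  ✓  residual = μX.…
[3] !Unit  ✓  residual = &{ok: &{ok: μX.…, more: μX.…}, err: ⊕{ack: end, err: μX.…, done: end}, stop: ?Bool.end}
all 3 steps conform

NONE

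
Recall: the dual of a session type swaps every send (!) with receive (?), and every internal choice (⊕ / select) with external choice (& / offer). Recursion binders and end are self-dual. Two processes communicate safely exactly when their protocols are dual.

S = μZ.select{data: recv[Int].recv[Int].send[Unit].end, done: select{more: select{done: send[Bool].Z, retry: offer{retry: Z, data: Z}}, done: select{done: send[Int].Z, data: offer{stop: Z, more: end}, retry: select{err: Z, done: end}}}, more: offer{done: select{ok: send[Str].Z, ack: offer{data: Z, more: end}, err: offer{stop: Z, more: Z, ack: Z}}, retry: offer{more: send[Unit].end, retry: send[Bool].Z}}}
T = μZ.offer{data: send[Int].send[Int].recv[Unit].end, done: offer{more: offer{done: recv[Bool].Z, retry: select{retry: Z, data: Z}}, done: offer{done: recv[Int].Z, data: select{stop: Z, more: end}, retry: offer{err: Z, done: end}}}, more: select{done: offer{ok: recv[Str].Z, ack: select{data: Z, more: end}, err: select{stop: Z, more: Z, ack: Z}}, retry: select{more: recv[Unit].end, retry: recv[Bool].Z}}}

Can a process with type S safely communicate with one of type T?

YES

μZ ‖ μZ  match (rec unchanged)
  select{data,done,more} ‖ offer{data,done,more}  match same labels
    case data:
      recv[Int] ‖ send[Int]  match
        recv[Int] ‖ send[Int]  match
          send[Unit] ‖ recv[Unit]  match
            end ‖ end  match
    case done:
      select{more,done} ‖ offer{more,done}  match same labels
        case more:
          select{done,retry} ‖ offer{done,retry}  match same labels
            case done:
              send[Bool] ‖ recv[Bool]  match
                Z ‖ Z  match
            case retry:
              offer{retry,data} ‖ select{retry,data}  match same labels
                case retry:
                  Z ‖ Z  match
                case data:
                  Z ‖ Z  match
        case done:
          select{done,data,retry} ‖ offer{done,data,retry}  match same labels
            case done:
              send[Int] ‖ recv[Int]  match
                Z ‖ Z  match
            case data:
              offer{stop,more} ‖ select{stop,more}  match same labels
                case stop:
                  Z ‖ Z  match
                case more:
                  end ‖ end  match
            case retry:
              select{err,done} ‖ offer{err,done}  match same labels
                case err:
                  Z ‖ Z  match
                case done:
                  end ‖ end  match
    case more:
      offer{done,retry} ‖ select{done,retry}  match same labels
        case done:
          select{ok,ack,err} ‖ offer{ok,ack,err}  match same labels
            case ok:
              send[Str] ‖ recv[Str]  match
                Z ‖ Z  match
            case ack:
              offer{data,more} ‖ select{data,more}  match same labels
                case data:
                  Z ‖ Z  match
                case more:
                  end ‖ end  match
            case err:
              offer{stop,more,ack} ‖ select{stop,more,ack}  match same labels
                case stop:
                  Z ‖ Z  match
                case more:
                  Z ‖ Z  match
                case ack:
                  Z ‖ Z  match
        case retry:
          offer{more,retry} ‖ select{more,retry}  match same labels
            case more:
              send[Unit] ‖ recv[Unit]  match
                end ‖ end  match
            case retry:
              send[Bool] ‖ recv[Bool]  match
                Z ‖ Z  match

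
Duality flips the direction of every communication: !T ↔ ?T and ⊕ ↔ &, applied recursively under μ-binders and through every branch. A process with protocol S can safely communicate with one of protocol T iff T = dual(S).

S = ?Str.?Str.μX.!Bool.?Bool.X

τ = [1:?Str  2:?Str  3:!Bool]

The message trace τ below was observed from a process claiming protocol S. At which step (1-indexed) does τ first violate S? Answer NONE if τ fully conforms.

step 1: ?Str  ok  cont: ?Str.μX.…
step 2: ?Str  ok  cont: μX.…
step 3: !Bool  ok  cont: ?Bool.μX.…
trace exhausted — no violation

NONE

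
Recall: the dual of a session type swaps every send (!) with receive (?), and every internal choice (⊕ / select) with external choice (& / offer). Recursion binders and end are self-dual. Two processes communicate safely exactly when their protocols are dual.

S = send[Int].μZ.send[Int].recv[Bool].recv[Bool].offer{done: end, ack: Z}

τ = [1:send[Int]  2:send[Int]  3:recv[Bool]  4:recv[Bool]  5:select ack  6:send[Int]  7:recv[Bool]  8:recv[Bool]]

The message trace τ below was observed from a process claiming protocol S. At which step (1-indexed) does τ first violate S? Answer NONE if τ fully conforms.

5

@1 send[Int]  match  residual = μZ.…
@2 send[Int]  match  residual = recv[Bool].recv[Bool].offer{done: end, ack: μZ.…}
@3 recv[Bool]  match  residual = recv[Bool].offer{done: end, ack: μZ.…}
@4 recv[Bool]  match  residual = offer{done: end, ack: μZ.…}
@5 got select ack, protocol expects offer done or offer ack  ✗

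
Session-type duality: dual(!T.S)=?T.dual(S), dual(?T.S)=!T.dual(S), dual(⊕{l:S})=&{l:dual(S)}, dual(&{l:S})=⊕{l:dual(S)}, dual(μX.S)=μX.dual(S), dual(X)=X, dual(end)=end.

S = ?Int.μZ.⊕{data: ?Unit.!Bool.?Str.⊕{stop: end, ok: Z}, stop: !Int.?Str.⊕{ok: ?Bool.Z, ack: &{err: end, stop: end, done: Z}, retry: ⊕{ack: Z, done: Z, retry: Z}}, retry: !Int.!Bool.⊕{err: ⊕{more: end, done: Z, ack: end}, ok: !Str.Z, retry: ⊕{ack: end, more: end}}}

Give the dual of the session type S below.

?Int ↦ !Int
  μZ ↦ μZ  (μ self-dual)
    ⊕{data,stop,retry} ↦ &{data,stop,retry}  (internal→external)
      • data:
        ?Unit ↦ !Unit
          !Bool ↦ ?Bool
            ?Str ↦ !Str
              ⊕{stop,ok} ↦ &{stop,ok}  (internal→external)
                • stop:
                  end self-dual
                • ok:
                  Z self-dual
      • stop:
        !Int ↦ ?Int
          ?Str ↦ !Str
            ⊕{ok,ack,retry} ↦ &{ok,ack,retry}  (internal→external)
              • ok:
                ?Bool ↦ !Bool
                  Z self-dual
              • ack:
                &{err,stop,done} ↦ ⊕{err,stop,done}  (offer→select)
                  • err:
                    end self-dual
                  • stop:
                    end self-dual
                  • done:
                    Z self-dual
              • retry:
                ⊕{ack,done,retry} ↦ &{ack,done,retry}  (internal→external)
                  • ack:
                    Z self-dual
                  • done:
                    Z self-dual
                  • retry:
                    Z self-dual
      • retry:
        !Int ↦ ?Int
          !Bool ↦ ?Bool
            ⊕{err,ok,retry} ↦ &{err,ok,retry}  (internal→external)
              • err:
                ⊕{more,done,ack} ↦ &{more,done,ack}  (internal→external)
                  • more:
                    end self-dual
                  • done:
                    Z self-dual
                  • ack:
                    end self-dual
              • ok:
                !Str ↦ ?Str
                  Z self-dual
              • retry:
                ⊕{ack,more} ↦ &{ack,more}  (internal→external)
                  • ack:
                    end self-dual
                  • more:
                    end self-dual

!Int.μZ.&{data: !Unit.?Bool.!Str.&{stop: end, ok: Z}, stop: ?Int.!Str.&{ok: !Bool.Z, ack: ⊕{err: end, stop: end, done: Z}, retry: &{ack: Z, done: Z, retry: Z}}, retry: ?Int.?Bool.&{err: &{more: end, done: Z, ack: end}, ok: ?Str.Z, retry: &{ack: end, more: end}}}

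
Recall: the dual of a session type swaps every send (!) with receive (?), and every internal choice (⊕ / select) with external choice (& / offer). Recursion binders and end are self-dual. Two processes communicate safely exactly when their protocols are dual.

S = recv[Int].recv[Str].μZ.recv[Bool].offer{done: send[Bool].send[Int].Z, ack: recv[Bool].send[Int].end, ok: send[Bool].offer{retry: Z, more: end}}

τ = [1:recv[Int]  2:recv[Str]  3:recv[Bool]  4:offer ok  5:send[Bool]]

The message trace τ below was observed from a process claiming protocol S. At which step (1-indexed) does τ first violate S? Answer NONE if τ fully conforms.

@1 recv[Int]  ✓  now at recv[Str].μZ.…
@2 recv[Str]  ✓  now at μZ.…
@3 recv[Bool]  ✓  now at offer{done: send[Bool].send[Int].μZ.…, ack: recv[Bool].send[Int].end, ok: send[Bool].offer{retry: μZ.…, more: end}}
@4 offer ok  ✓  now at send[Bool].offer{retry: μZ.…, more: end}
@5 send[Bool]  ✓  now at offer{retry: μZ.…, more: end}
τ conforms to S (length 5)

NONE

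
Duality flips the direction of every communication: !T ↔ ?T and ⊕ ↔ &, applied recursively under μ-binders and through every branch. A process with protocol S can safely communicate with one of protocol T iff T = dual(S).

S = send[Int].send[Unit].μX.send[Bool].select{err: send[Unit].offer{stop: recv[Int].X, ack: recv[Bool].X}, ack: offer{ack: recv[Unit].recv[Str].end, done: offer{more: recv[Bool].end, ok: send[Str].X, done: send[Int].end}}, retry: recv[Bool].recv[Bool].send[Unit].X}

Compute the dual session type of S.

send[Int] ↦ recv[Int]
  send[Unit] ↦ recv[Unit]
    μX ↦ μX  (binder kept)
      send[Bool] ↦ recv[Bool]
        select{err,ack,retry} ↦ offer{err,ack,retry}  (internal→external)
          • err:
            send[Unit] ↦ recv[Unit]
              offer{stop,ack} ↦ select{stop,ack}  (&→⊕)
                • stop:
                  recv[Int] ↦ send[Int]
                    dual(X) = X
                • ack:
                  recv[Bool] ↦ send[Bool]
                    dual(X) = X
          • ack:
            offer{ack,done} ↦ select{ack,done}  (&→⊕)
              • ack:
                recv[Unit] ↦ send[Unit]
                  recv[Str] ↦ send[Str]
                    dual(end) = end
              • done:
                offer{more,ok,done} ↦ select{more,ok,done}  (&→⊕)
                  • more:
                    recv[Bool] ↦ send[Bool]
                      dual(end) = end
                  • ok:
                    send[Str] ↦ recv[Str]
                      dual(X) = X
                  • done:
                    send[Int] ↦ recv[Int]
                      dual(end) = end
          • retry:
            recv[Bool] ↦ send[Bool]
              recv[Bool] ↦ send[Bool]
                send[Unit] ↦ recv[Unit]
                  dual(X) = X

recv[Int].recv[Unit].μX.recv[Bool].offer{err: recv[Unit].select{stop: send[Int].X, ack: send[Bool].X}, ack: select{ack: send[Unit].send[Str].end, done: select{more: send[Bool].end, ok: recv[Str].X, done: recv[Int].end}}, retry: send[Bool].send[Bool].recv[Unit].X}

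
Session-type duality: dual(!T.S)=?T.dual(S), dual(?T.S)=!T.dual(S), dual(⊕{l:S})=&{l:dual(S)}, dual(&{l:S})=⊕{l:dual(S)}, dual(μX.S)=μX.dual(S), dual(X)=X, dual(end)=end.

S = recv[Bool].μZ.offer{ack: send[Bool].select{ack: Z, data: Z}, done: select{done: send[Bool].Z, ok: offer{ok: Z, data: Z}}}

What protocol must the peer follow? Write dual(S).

send[Bool].μZ.select{ack: recv[Bool].offer{ack: Z, data: Z}, done: offer{done: recv[Bool].Z, ok: select{ok: Z, data: Z}}}

recv[Bool] → send[Bool]
  μZ → μZ  (μ self-dual)
    offer{ack,done} → select{ack,done}  (offer→select)
      case ack:
        send[Bool] → recv[Bool]
          select{ack,data} → offer{ack,data}  (⊕→&)
            case ack:
              Z ↦ Z
            case data:
              Z ↦ Z
      case done:
        select{done,ok} → offer{done,ok}  (⊕→&)
          case done:
            send[Bool] → recv[Bool]
              Z ↦ Z
          case ok:
            offer{ok,data} → select{ok,data}  (offer→select)
              case ok:
                Z ↦ Z
              case data:
                Z ↦ Z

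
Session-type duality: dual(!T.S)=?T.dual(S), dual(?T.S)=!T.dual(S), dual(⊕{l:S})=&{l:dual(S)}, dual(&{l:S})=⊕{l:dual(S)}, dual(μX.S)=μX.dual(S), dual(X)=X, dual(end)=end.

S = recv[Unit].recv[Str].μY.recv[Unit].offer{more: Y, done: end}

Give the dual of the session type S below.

recv[Unit] ↦ send[Unit]
  recv[Str] ↦ send[Str]
    μY ↦ μY  (binder kept)
      recv[Unit] ↦ send[Unit]
        offer{more,done} ↦ select{more,done}  (external→internal)
          [more]
            Y self-dual
          [done]
            end self-dual

send[Unit].send[Str].μY.send[Unit].select{more: Y, done: end}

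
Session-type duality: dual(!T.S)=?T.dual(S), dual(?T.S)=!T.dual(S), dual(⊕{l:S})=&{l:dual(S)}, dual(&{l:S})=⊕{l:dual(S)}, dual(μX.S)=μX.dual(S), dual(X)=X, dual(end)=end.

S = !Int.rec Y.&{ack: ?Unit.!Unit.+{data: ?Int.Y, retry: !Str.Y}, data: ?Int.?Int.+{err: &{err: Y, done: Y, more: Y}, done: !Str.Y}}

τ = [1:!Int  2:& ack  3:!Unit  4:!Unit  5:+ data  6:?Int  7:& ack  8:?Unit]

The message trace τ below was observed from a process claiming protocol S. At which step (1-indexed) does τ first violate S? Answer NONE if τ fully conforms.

3

step 1: !Int  ✓  cont: rec Y.…
step 2: & ack  ✓  cont: ?Unit.!Unit.+{data: ?Int.rec Y.…, retry: !Str.rec Y.…}
step 3: got !Unit, protocol expects ?Unit  ✗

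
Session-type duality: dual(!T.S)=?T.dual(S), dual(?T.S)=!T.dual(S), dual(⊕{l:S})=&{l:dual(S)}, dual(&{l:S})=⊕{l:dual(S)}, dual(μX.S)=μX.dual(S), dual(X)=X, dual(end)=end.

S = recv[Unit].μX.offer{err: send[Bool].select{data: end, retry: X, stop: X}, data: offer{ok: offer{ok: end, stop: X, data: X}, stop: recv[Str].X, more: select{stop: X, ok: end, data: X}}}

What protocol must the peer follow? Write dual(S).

recv[Unit] = send[Unit]
  μX = μX  (rec unchanged)
    offer{err,data} = select{err,data}  (external→internal)
      case err:
        send[Bool] = recv[Bool]
          select{data,retry,stop} = offer{data,retry,stop}  (internal→external)
            case data:
              dual(end) = end
            case retry:
              dual(X) = X
            case stop:
              dual(X) = X
      case data:
        offer{ok,stop,more} = select{ok,stop,more}  (external→internal)
          case ok:
            offer{ok,stop,data} = select{ok,stop,data}  (external→internal)
              case ok:
                dual(end) = end
              case stop:
                dual(X) = X
              case data:
                dual(X) = X
          case stop:
            recv[Str] = send[Str]
              dual(X) = X
          case more:
            select{stop,ok,data} = offer{stop,ok,data}  (internal→external)
              case stop:
                dual(X) = X
              case ok:
                dual(end) = end
              case data:
                dual(X) = X

send[Unit].μX.select{err: recv[Bool].offer{data: end, retry: X, stop: X}, data: select{ok: select{ok: end, stop: X, data: X}, stop: send[Str].X, more: offer{stop: X, ok: end, data: X}}}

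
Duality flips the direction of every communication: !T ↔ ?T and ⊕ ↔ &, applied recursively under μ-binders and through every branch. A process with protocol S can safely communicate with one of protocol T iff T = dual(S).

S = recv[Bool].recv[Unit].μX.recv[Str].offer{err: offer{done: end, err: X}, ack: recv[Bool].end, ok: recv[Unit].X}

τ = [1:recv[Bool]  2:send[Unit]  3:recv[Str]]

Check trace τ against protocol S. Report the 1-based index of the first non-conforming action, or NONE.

2

step 1: recv[Bool]  ✓  cont: recv[Unit].μX.…
step 2: got send[Unit], protocol expects recv[Unit]  ✗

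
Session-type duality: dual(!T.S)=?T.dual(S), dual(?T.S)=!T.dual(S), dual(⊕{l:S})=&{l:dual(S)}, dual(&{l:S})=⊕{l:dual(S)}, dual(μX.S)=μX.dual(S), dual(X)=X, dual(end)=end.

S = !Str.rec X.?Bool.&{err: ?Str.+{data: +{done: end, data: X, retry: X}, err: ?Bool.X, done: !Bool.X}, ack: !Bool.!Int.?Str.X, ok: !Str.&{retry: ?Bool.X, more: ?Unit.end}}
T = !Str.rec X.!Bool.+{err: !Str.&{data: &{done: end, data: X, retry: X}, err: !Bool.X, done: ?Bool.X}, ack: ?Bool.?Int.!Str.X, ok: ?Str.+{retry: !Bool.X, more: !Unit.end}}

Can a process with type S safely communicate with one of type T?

!Str vs !Str  ✗ same direction on both sides — not dual

NO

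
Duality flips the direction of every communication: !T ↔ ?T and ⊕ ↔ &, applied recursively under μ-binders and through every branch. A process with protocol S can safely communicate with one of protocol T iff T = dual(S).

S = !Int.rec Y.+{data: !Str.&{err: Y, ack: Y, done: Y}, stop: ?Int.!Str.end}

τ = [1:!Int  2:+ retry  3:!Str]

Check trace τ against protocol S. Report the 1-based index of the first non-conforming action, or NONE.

@1 !Int  match  state: rec Y.…
@2 got + retry, protocol expects + data or + stop  ✗

2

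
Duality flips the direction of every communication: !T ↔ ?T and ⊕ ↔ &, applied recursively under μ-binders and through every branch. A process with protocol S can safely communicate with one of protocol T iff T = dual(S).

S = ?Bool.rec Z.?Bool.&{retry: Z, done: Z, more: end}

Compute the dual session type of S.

!Bool.rec Z.!Bool.+{retry: Z, done: Z, more: end}

?Bool ↦ !Bool
  rec Z ↦ rec Z  (binder kept)
    ?Bool ↦ !Bool
      &{retry,done,more} ↦ +{retry,done,more}  (external→internal)
        • retry:
          Z self-dual
        • done:
          Z self-dual
        • more:
          end self-dual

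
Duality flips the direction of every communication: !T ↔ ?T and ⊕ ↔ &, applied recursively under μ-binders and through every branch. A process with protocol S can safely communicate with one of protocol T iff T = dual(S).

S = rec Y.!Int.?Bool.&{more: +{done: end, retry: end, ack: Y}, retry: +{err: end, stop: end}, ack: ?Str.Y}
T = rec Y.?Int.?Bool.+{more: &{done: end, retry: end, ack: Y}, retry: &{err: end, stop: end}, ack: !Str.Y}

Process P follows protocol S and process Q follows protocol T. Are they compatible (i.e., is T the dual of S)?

rec Y vs rec Y  match (μ self-dual)
  !Int vs ?Int  match
    ?Bool vs ?Bool  ✗ same direction on both sides — not dual

NO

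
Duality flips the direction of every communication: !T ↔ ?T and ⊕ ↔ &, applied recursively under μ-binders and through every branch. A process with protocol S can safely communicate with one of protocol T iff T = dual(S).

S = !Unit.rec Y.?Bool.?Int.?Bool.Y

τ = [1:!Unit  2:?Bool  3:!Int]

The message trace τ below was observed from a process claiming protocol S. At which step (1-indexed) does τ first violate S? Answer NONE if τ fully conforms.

[1] !Unit  ✓  now at rec Y.…
[2] ?Bool  ✓  now at ?Int.?Bool.rec Y.…
[3] got !Int, protocol expects ?Int  ✗

3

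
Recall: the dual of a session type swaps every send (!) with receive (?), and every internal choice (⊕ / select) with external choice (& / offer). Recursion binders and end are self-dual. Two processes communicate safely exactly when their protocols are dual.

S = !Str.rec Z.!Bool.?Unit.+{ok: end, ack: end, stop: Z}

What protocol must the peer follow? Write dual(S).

!Str = ?Str
  rec Z = rec Z  (rec unchanged)
    !Bool = ?Bool
      ?Unit = !Unit
        +{ok,ack,stop} = &{ok,ack,stop}  (select→offer)
          case ok:
            end self-dual
          case ack:
            end self-dual
          case stop:
            Z self-dual

?Str.rec Z.?Bool.!Unit.&{ok: end, ack: end, stop: Z}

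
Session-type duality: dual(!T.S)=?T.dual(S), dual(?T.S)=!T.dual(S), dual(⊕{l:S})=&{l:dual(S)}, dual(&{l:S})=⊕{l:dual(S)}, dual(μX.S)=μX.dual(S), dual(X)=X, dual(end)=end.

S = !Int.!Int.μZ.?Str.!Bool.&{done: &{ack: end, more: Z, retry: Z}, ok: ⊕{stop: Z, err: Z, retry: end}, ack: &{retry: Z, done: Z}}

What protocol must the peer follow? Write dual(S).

!Int → ?Int
  !Int → ?Int
    μZ → μZ  (rec unchanged)
      ?Str → !Str
        !Bool → ?Bool
          &{done,ok,ack} → ⊕{done,ok,ack}  (external→internal)
            • done:
              &{ack,more,retry} → ⊕{ack,more,retry}  (external→internal)
                • ack:
                  end ↦ end
                • more:
                  Z ↦ Z
                • retry:
                  Z ↦ Z
            • ok:
              ⊕{stop,err,retry} → &{stop,err,retry}  (internal→external)
                • stop:
                  Z ↦ Z
                • err:
                  Z ↦ Z
                • retry:
                  end ↦ end
            • ack:
              &{retry,done} → ⊕{retry,done}  (external→internal)
                • retry:
                  Z ↦ Z
                • done:
                  Z ↦ Z

?Int.?Int.μZ.!Str.?Bool.⊕{done: ⊕{ack: end, more: Z, retry: Z}, ok: &{stop: Z, err: Z, retry: end}, ack: ⊕{retry: Z, done: Z}}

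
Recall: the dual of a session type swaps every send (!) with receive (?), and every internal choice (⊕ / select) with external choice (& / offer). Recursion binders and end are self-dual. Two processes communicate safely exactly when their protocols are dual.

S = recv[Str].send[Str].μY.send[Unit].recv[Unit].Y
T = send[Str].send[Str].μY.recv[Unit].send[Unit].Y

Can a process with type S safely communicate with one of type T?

recv[Str] vs send[Str]  ✓
  send[Str] vs send[Str]  ✗ same direction on both sides — not dual

NO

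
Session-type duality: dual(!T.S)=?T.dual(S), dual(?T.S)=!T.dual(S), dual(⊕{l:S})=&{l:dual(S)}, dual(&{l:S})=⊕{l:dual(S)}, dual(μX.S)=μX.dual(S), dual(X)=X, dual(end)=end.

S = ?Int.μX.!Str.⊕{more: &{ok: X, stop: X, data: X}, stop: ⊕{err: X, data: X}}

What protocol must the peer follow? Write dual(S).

!Int.μX.?Str.&{more: ⊕{ok: X, stop: X, data: X}, stop: &{err: X, data: X}}

?Int ↦ !Int
  μX ↦ μX  (binder kept)
    !Str ↦ ?Str
      ⊕{more,stop} ↦ &{more,stop}  (⊕→&)
        [more]
          &{ok,stop,data} ↦ ⊕{ok,stop,data}  (&→⊕)
            [ok]
              dual(X) = X
            [stop]
              dual(X) = X
            [data]
              dual(X) = X
        [stop]
          ⊕{err,data} ↦ &{err,data}  (⊕→&)
            [err]
              dual(X) = X
            [data]
              dual(X) = X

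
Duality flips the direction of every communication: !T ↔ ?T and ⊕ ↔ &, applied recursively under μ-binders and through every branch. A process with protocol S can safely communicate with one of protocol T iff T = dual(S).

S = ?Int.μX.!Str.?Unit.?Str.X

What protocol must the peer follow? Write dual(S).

?Int → !Int
  μX → μX  (binder kept)
    !Str → ?Str
      ?Unit → !Unit
        ?Str → !Str
          X self-dual

!Int.μX.?Str.!Unit.!Str.X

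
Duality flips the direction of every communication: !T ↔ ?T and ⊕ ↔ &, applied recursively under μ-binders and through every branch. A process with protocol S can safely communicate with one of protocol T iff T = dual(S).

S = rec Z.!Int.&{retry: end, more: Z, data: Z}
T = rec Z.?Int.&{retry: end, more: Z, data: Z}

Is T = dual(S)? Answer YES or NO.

NO

rec Z | rec Z  match (μ self-dual)
  !Int | ?Int  match
    &{retry,more,data} | &{retry,more,data}  ✗ choice polarity not flipped — not dual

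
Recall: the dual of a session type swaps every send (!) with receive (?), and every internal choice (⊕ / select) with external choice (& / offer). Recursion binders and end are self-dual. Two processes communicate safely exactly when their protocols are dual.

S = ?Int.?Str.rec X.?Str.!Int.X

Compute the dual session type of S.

?Int = !Int
  ?Str = !Str
    rec X = rec X  (μ self-dual)
      ?Str = !Str
        !Int = ?Int
          X self-dual

!Int.!Str.rec X.!Str.?Int.X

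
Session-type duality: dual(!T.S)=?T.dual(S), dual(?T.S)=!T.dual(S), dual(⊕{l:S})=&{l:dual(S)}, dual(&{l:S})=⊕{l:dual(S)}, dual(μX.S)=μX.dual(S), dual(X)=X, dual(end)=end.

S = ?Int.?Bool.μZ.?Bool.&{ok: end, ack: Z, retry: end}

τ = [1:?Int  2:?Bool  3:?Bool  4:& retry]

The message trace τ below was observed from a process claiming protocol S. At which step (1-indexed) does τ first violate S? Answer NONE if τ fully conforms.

@1 ?Int  ok  now at ?Bool.μZ.…
@2 ?Bool  ok  now at μZ.…
@3 ?Bool  ok  now at &{ok: end, ack: μZ.…, retry: end}
@4 & retry  ok  now at end
all 4 steps conform

NONE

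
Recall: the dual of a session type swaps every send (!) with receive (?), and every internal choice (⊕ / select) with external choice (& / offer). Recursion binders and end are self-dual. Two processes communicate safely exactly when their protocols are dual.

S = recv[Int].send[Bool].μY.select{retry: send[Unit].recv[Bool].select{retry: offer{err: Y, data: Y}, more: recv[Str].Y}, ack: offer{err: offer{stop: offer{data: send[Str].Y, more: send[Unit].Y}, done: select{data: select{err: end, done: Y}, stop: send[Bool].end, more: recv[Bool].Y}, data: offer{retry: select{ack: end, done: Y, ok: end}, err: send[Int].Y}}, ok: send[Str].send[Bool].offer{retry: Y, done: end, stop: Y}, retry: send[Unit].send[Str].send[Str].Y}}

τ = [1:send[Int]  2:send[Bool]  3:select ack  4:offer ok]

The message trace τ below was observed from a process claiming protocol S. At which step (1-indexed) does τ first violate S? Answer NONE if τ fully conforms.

step 1: got send[Int], protocol expects recv[Int]  ✗

1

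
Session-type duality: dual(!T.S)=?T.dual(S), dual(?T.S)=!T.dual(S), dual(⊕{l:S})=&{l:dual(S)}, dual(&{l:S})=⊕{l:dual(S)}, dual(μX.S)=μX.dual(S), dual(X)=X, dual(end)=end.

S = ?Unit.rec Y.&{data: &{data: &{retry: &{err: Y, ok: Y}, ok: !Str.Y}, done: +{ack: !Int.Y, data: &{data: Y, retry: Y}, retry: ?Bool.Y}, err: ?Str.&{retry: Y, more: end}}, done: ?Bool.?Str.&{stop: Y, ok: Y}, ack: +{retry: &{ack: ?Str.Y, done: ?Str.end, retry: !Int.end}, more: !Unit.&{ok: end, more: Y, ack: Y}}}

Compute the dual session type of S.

?Unit ↦ !Unit
  rec Y ↦ rec Y  (binder kept)
    &{data,done,ack} ↦ +{data,done,ack}  (&→⊕)
      [data]
        &{data,done,err} ↦ +{data,done,err}  (&→⊕)
          [data]
            &{retry,ok} ↦ +{retry,ok}  (&→⊕)
              [retry]
                &{err,ok} ↦ +{err,ok}  (&→⊕)
                  [err]
                    Y ↦ Y
                  [ok]
                    Y ↦ Y
              [ok]
                !Str ↦ ?Str
                  Y ↦ Y
          [done]
            +{ack,data,retry} ↦ &{ack,data,retry}  (⊕→&)
              [ack]
                !Int ↦ ?Int
                  Y ↦ Y
              [data]
                &{data,retry} ↦ +{data,retry}  (&→⊕)
                  [data]
                    Y ↦ Y
                  [retry]
                    Y ↦ Y
              [retry]
                ?Bool ↦ !Bool
                  Y ↦ Y
          [err]
            ?Str ↦ !Str
              &{retry,more} ↦ +{retry,more}  (&→⊕)
                [retry]
                  Y ↦ Y
                [more]
                  end ↦ end
      [done]
        ?Bool ↦ !Bool
          ?Str ↦ !Str
            &{stop,ok} ↦ +{stop,ok}  (&→⊕)
              [stop]
                Y ↦ Y
              [ok]
                Y ↦ Y
      [ack]
        +{retry,more} ↦ &{retry,more}  (⊕→&)
          [retry]
            &{ack,done,retry} ↦ +{ack,done,retry}  (&→⊕)
              [ack]
                ?Str ↦ !Str
                  Y ↦ Y
              [done]
                ?Str ↦ !Str
                  end ↦ end
              [retry]
                !Int ↦ ?Int
                  end ↦ end
          [more]
            !Unit ↦ ?Unit
              &{ok,more,ack} ↦ +{ok,more,ack}  (&→⊕)
                [ok]
                  end ↦ end
                [more]
                  Y ↦ Y
                [ack]
                  Y ↦ Y

!Unit.rec Y.+{data: +{data: +{retry: +{err: Y, ok: Y}, ok: ?Str.Y}, done: &{ack: ?Int.Y, data: +{data: Y, retry: Y}, retry: !Bool.Y}, err: !Str.+{retry: Y, more: end}}, done: !Bool.!Str.+{stop: Y, ok: Y}, ack: &{retry: +{ack: !Str.Y, done: !Str.end, retry: ?Int.end}, more: ?Unit.+{ok: end, more: Y, ack: Y}}}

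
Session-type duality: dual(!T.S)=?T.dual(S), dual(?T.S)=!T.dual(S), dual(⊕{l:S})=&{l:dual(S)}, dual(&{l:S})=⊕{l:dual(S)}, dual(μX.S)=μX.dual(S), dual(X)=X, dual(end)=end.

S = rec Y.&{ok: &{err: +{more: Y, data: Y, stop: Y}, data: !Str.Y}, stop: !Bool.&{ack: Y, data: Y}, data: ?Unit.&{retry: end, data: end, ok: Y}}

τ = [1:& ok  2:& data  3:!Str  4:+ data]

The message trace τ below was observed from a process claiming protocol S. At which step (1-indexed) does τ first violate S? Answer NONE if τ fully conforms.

[1] & ok  match  cont: &{err: +{more: rec Y.…, data: rec Y.…, stop: rec Y.…}, data: !Str.rec Y.…}
[2] & data  match  cont: !Str.rec Y.…
[3] !Str  match  cont: rec Y.…
[4] got + data, protocol expects & ok or & stop or & data  ✗

4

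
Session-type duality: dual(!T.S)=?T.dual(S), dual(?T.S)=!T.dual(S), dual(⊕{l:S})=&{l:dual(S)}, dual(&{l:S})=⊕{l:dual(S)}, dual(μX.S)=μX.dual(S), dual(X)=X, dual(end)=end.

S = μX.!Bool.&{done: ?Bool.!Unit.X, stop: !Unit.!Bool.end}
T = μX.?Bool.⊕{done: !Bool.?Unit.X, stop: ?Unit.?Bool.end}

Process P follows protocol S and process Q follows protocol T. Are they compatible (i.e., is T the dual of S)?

μX ‖ μX  ok (binder kept)
  !Bool ‖ ?Bool  ok
    &{done,stop} ‖ ⊕{done,stop}  ok same labels
      case done:
        ?Bool ‖ !Bool  ok
          !Unit ‖ ?Unit  ok
            X ‖ X  ok
      case stop:
        !Unit ‖ ?Unit  ok
          !Bool ‖ ?Bool  ok
            end ‖ end  ok

YES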